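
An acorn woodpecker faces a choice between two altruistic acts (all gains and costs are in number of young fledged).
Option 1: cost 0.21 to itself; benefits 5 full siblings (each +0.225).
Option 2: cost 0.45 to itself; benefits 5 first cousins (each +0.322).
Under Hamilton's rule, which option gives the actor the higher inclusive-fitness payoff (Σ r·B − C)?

Option 1: r to a full sibling = 0.5.
Option 1: Σ r·B − C = (5·0.5·0.225) − 0.21 = 0.3525.
Option 2: r to a first cousin = 0.125.
Option 2: Σ r·B − C = (5·0.125·0.322) − 0.45 = -0.24875.
Option 1 has the higher net inclusive-fitness payoff.

Option 1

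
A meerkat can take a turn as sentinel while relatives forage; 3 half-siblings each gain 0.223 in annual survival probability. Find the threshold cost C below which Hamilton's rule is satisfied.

0.16725

r to a half-sibling = 1/4 (half-sibs share one parent — one path of length 2: r = (1/2)^2 = 1/4).
Hamilton's rule: n·r·B > C, so the trait is favored while C < n·r·B = 3·0.25·0.223 = 0.16725.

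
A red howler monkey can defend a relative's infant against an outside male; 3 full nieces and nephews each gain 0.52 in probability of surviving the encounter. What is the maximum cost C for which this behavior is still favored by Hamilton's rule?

r to a full niece or nephew = 0.25 (full aunt/uncle↔niece/nephew: two paths of length 3 through the shared grandparent pair: r = 2·(1/2)^3 = 1/4).
Hamilton's rule: n·r·B > C, so the trait is favored while C < n·r·B = 3·0.25·0.52 = 0.39.

0.39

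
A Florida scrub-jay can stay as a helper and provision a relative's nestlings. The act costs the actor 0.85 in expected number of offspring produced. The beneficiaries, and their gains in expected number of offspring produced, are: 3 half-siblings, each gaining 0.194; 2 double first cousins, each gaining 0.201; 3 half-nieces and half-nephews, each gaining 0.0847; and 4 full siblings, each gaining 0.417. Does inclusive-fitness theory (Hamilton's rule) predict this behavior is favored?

Hamilton's rule: the trait is favored when the sum of r·B over every recipient exceeds the actor's cost C.
r to a half-sibling = 0.25 (half-sibs share one parent — one path of length 2: r = (1/2)^2 = 1/4).
r to a double first cousin = 0.25 (double first cousins share both grandparent pairs — four paths of length 4: r = 4·(1/2)^4 = 1/4).
r to a half-niece or half-nephew = 0.125 (half-aunt/uncle↔niece/nephew: one path of length 3: r = (1/2)^3 = 1/8).
r to a full sibling = 1/2 (full sibs share both parents — two paths of length 2: r = 2·(1/2)^2 = 1/2).
Summing one r·B term per recipient: 3·0.25·0.194 + 2·0.25·0.201 + 3·0.125·0.0847 + 4·0.5·0.417 = 1.1117625.
1.1117625 > 0.85: the indirect benefit exceeds the cost.

Yes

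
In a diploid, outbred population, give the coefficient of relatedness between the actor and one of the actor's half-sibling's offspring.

Each parent–offspring link contributes a factor of 1/2, and independent paths through distinct common ancestors add.
Half-aunt/uncle↔niece/nephew: one path of length 3: r = (1/2)^3 = 1/8.

0.125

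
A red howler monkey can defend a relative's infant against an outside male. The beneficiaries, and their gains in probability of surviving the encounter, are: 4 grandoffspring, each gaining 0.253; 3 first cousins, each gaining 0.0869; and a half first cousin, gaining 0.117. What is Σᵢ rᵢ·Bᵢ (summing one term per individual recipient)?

r to a grandoffspring = 1/4 (two parent–offspring links: r = (1/2)^2 = 1/4).
r to a first cousin = 0.125 (first cousins share one grandparent pair — two paths of length 4: r = 2·(1/2)^4 = 1/8).
r to a half first cousin = 1/16 (half first cousins share one grandparent — one path of length 4: r = (1/2)^4 = 1/16).
Summing one r·B term per recipient: 4·0.25·0.253 + 3·0.125·0.0869 + 1·0.0625·0.117 = 0.2929.

0.2929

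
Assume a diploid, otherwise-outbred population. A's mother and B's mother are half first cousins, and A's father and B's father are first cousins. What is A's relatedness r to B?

With two independent routes of shared ancestry, r is the sum of the two contributions.
A and B are related in two ways: half second cousins through their mothers (r = 1/64) and second cousins through their fathers (r = 1/32).
r = 1/64 + 1/32 = 3/64 = 0.046875.

0.046875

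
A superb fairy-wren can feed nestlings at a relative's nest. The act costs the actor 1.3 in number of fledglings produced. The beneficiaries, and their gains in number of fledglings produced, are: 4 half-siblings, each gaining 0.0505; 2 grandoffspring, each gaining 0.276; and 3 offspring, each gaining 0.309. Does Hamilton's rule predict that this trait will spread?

No

Hamilton's rule: the trait is favored when the sum of r·B over every recipient exceeds the actor's cost C.
r to a half-sibling = 1/4 (half-sibs share one parent — one path of length 2: r = (1/2)^2 = 1/4).
r to a grandoffspring = 0.25 (two parent–offspring links: r = (1/2)^2 = 1/4).
r to an offspring = 1/2 (one parent–offspring link: r = (1/2)^1 = 1/2).
Summing one r·B term per recipient: 4·0.25·0.0505 + 2·0.25·0.276 + 3·0.5·0.309 = 0.652.
0.652 < 1.3: the indirect benefit is less than the cost.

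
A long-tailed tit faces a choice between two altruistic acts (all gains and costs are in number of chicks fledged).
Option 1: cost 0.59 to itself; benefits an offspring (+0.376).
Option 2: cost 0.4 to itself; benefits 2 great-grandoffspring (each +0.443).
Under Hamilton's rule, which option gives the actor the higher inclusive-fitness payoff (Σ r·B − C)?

Option 2

Option 1: r to an offspring = 0.5.
Option 1: Σ r·B − C = (1·0.5·0.376) − 0.59 = -0.402.
Option 2: r to a great-grandoffspring = 0.125.
Option 2: Σ r·B − C = (2·0.125·0.443) − 0.4 = -0.28925.
Option 2 has the higher net inclusive-fitness payoff.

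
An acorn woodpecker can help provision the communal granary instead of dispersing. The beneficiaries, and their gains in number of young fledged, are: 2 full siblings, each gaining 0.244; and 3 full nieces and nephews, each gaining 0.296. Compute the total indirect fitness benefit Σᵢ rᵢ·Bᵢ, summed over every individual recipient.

0.466

r to a full sibling = 1/2 (full sibs share both parents — two paths of length 2: r = 2·(1/2)^2 = 1/2).
r to a full niece or nephew = 1/4 (full aunt/uncle↔niece/nephew: two paths of length 3 through the shared grandparent pair: r = 2·(1/2)^3 = 1/4).
Summing one r·B term per recipient: 2·0.5·0.244 + 3·0.25·0.296 = 0.466.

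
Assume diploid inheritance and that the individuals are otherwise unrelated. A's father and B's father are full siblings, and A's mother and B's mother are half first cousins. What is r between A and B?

0.140625

With two independent routes of shared ancestry, r is the sum of the two contributions.
A and B are related in two ways: first cousins through their fathers (r = 1/8) and half second cousins through their mothers (r = 1/64).
r = 1/8 + 1/64 = 0.140625.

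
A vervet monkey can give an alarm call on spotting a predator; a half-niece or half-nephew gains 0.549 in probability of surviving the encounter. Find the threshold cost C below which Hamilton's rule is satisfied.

0.068625

r to a half-niece or half-nephew = 1/8 (half-aunt/uncle↔niece/nephew: one path of length 3: r = (1/2)^3 = 1/8).
Hamilton's rule: n·r·B > C, so the trait is favored while C < n·r·B = 1·0.125·0.549 = 0.068625.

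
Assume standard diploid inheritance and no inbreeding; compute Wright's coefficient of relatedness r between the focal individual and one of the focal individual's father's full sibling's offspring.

0.125

Each parent–offspring link contributes a factor of 1/2, and independent paths through distinct common ancestors add.
First cousins share one grandparent pair — two paths of length 4: r = 2·(1/2)^4 = 1/8.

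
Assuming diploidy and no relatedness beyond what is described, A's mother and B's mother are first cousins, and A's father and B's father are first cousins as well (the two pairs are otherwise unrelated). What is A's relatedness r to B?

Independent pedigree routes through distinct common ancestors add.
A and B are related in two ways: second cousins through their mothers (r = 1/32) and second cousins through their fathers (r = 1/32).
r = 1/32 + 1/32 = 1/16 = 0.0625.

0.0625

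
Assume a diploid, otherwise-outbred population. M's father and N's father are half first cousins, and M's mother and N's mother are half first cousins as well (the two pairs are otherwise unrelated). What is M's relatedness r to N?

0.03125

With two independent routes of shared ancestry, r is the sum of the two contributions.
M and N are related in two ways: half second cousins through their fathers (r = 1/64) and half second cousins through their mothers (r = 1/64).
r = 1/64 + 1/64 = 0.03125.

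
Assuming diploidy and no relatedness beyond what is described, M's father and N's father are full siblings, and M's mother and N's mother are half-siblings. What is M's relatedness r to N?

0.1875

Wright's path rule: contributions from independent ancestry routes add.
M and N are related in two ways: first cousins through their fathers (r = 1/8) and half first cousins through their mothers (r = 1/16).
r = 1/8 + 1/16 = 0.1875.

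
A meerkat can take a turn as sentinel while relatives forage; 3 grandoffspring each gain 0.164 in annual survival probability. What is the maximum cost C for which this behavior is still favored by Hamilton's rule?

r to a grandoffspring = 0.25 (two parent–offspring links: r = (1/2)^2 = 1/4).
Hamilton's rule: n·r·B > C, so the trait is favored while C < n·r·B = 3·0.25·0.164 = 0.123.

0.123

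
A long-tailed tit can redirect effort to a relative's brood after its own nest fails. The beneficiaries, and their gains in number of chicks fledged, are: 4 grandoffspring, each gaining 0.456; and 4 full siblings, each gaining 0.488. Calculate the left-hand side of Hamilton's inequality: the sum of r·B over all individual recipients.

r to a grandoffspring = 1/4 (two parent–offspring links: r = (1/2)^2 = 1/4).
r to a full sibling = 1/2 (full sibs share both parents — two paths of length 2: r = 2·(1/2)^2 = 1/2).
Summing one r·B term per recipient: 4·0.25·0.456 + 4·0.5·0.488 = 1.432.

1.432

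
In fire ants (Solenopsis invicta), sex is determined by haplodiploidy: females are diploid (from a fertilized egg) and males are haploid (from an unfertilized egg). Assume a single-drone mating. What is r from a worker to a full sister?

Haplodiploid full sisters inherit their father's entire haploid genome identically (contributing 1/2) and on average half of their mother's contribution (1/2 · 1/2 = 1/4); r = 1/2 + 1/4 = 3/4.

0.75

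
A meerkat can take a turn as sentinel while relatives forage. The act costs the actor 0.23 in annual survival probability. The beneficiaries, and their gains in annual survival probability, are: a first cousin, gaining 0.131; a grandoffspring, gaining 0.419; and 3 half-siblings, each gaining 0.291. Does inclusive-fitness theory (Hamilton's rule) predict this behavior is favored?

Yes

Hamilton's rule: the trait is favored when the sum of r·B over every recipient exceeds the actor's cost C.
r to a first cousin = 1/8 (first cousins share one grandparent pair — two paths of length 4: r = 2·(1/2)^4 = 1/8).
r to a grandoffspring = 1/4 (two parent–offspring links: r = (1/2)^2 = 1/4).
r to a half-sibling = 0.25 (half-sibs share one parent — one path of length 2: r = (1/2)^2 = 1/4).
Summing one r·B term per recipient: 1·0.125·0.131 + 1·0.25·0.419 + 3·0.25·0.291 = 0.339375.
0.339375 > 0.23: the indirect benefit exceeds the cost.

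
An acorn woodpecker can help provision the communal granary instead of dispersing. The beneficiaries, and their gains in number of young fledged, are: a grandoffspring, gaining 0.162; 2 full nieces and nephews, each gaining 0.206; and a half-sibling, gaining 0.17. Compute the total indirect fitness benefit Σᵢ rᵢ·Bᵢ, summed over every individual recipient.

0.186

r to a grandoffspring = 1/4 (two parent–offspring links: r = (1/2)^2 = 1/4).
r to a full niece or nephew = 1/4 (full aunt/uncle↔niece/nephew: two paths of length 3 through the shared grandparent pair: r = 2·(1/2)^3 = 1/4).
r to a half-sibling = 0.25 (half-sibs share one parent — one path of length 2: r = (1/2)^2 = 1/4).
Summing one r·B term per recipient: 1·0.25·0.162 + 2·0.25·0.206 + 1·0.25·0.17 = 0.186.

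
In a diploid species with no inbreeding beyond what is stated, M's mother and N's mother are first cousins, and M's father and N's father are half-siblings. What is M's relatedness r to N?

0.09375

With two independent routes of shared ancestry, r is the sum of the two contributions.
M and N are related in two ways: second cousins through their mothers (r = 1/32) and half first cousins through their fathers (r = 1/16).
r = 1/32 + 1/16 = 3/32 = 0.09375.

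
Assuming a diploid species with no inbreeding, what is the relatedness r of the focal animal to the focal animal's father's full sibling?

Each parent–offspring link contributes a factor of 1/2, and independent paths through distinct common ancestors add.
Full aunt/uncle↔niece/nephew: two paths of length 3 through the shared grandparent pair: r = 2·(1/2)^3 = 1/4.

0.25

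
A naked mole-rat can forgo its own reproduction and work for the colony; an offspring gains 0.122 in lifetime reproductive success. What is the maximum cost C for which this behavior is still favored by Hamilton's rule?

0.061

r to an offspring = 1/2 (one parent–offspring link: r = (1/2)^1 = 1/2).
Hamilton's rule: n·r·B > C, so the trait is favored while C < n·r·B = 1·0.5·0.122 = 0.061.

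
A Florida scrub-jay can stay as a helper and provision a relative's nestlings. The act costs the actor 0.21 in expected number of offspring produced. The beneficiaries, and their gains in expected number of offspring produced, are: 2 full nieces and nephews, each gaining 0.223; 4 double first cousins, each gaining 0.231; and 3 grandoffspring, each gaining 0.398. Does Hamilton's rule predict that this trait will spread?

Yes

Hamilton's rule: the trait is favored when the sum of r·B over every recipient exceeds the actor's cost C.
r to a full niece or nephew = 0.25 (full aunt/uncle↔niece/nephew: two paths of length 3 through the shared grandparent pair: r = 2·(1/2)^3 = 1/4).
r to a double first cousin = 0.25 (double first cousins share both grandparent pairs — four paths of length 4: r = 4·(1/2)^4 = 1/4).
r to a grandoffspring = 1/4 (two parent–offspring links: r = (1/2)^2 = 1/4).
Summing one r·B term per recipient: 2·0.25·0.223 + 4·0.25·0.231 + 3·0.25·0.398 = 0.641.
0.641 > 0.21: the indirect benefit exceeds the cost.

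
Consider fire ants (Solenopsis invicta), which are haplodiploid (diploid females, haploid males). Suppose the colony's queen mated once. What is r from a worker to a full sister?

0.75

Haplodiploid full sisters inherit their father's entire haploid genome identically (contributing 1/2) and on average half of their mother's contribution (1/2 · 1/2 = 1/4); r = 1/2 + 1/4 = 3/4.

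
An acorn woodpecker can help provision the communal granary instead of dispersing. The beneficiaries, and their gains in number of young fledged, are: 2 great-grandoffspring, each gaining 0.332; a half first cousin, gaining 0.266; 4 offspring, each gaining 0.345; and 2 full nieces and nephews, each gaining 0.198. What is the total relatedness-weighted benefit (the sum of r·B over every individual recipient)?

0.888625

r to a great-grandoffspring = 1/8 (three parent–offspring links: r = (1/2)^3 = 1/8).
r to a half first cousin = 1/16 (half first cousins share one grandparent — one path of length 4: r = (1/2)^4 = 1/16).
r to an offspring = 0.5 (one parent–offspring link: r = (1/2)^1 = 1/2).
r to a full niece or nephew = 0.25 (full aunt/uncle↔niece/nephew: two paths of length 3 through the shared grandparent pair: r = 2·(1/2)^3 = 1/4).
Summing one r·B term per recipient: 2·0.125·0.332 + 1·0.0625·0.266 + 4·0.5·0.345 + 2·0.25·0.198 = 0.888625.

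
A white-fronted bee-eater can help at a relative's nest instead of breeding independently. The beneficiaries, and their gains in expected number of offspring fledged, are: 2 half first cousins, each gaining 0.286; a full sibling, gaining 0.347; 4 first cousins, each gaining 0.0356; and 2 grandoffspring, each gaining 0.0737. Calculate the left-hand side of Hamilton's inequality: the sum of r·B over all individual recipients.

r to a half first cousin = 1/16 (half first cousins share one grandparent — one path of length 4: r = (1/2)^4 = 1/16).
r to a full sibling = 1/2 (full sibs share both parents — two paths of length 2: r = 2·(1/2)^2 = 1/2).
r to a first cousin = 1/8 (first cousins share one grandparent pair — two paths of length 4: r = 2·(1/2)^4 = 1/8).
r to a grandoffspring = 1/4 (two parent–offspring links: r = (1/2)^2 = 1/4).
Summing one r·B term per recipient: 2·0.0625·0.286 + 1·0.5·0.347 + 4·0.125·0.0356 + 2·0.25·0.0737 = 0.2639.

0.2639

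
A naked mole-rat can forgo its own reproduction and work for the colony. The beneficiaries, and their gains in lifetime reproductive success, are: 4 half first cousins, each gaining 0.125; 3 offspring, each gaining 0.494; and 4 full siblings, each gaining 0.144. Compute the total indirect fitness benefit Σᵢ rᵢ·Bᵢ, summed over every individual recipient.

r to a half first cousin = 0.0625 (half first cousins share one grandparent — one path of length 4: r = (1/2)^4 = 1/16).
r to an offspring = 0.5 (one parent–offspring link: r = (1/2)^1 = 1/2).
r to a full sibling = 1/2 (full sibs share both parents — two paths of length 2: r = 2·(1/2)^2 = 1/2).
Summing one r·B term per recipient: 4·0.0625·0.125 + 3·0.5·0.494 + 4·0.5·0.144 = 1.06025.

1.06025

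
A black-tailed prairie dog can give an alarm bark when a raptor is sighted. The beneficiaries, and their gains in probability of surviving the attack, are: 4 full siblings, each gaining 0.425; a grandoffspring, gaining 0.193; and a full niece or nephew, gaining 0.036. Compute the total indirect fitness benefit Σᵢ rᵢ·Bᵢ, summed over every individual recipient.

0.90725

r to a full sibling = 1/2 (full sibs share both parents — two paths of length 2: r = 2·(1/2)^2 = 1/2).
r to a grandoffspring = 1/4 (two parent–offspring links: r = (1/2)^2 = 1/4).
r to a full niece or nephew = 1/4 (full aunt/uncle↔niece/nephew: two paths of length 3 through the shared grandparent pair: r = 2·(1/2)^3 = 1/4).
Summing one r·B term per recipient: 4·0.5·0.425 + 1·0.25·0.193 + 1·0.25·0.036 = 0.90725.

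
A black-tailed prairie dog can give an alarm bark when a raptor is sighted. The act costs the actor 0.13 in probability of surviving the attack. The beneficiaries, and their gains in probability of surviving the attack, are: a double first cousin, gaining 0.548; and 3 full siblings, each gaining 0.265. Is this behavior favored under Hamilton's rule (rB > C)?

Hamilton's rule: the trait is favored when the sum of r·B over every recipient exceeds the actor's cost C.
r to a double first cousin = 1/4 (double first cousins share both grandparent pairs — four paths of length 4: r = 4·(1/2)^4 = 1/4).
r to a full sibling = 1/2 (full sibs share both parents — two paths of length 2: r = 2·(1/2)^2 = 1/2).
Summing one r·B term per recipient: 1·0.25·0.548 + 3·0.5·0.265 = 0.5345.
0.5345 > 0.13: the indirect benefit exceeds the cost.

Yes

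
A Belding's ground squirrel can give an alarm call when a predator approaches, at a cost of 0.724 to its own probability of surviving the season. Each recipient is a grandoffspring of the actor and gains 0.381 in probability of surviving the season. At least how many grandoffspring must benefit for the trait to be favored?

8

r to a grandoffspring = 1/4 (two parent–offspring links: r = (1/2)^2 = 1/4).
Hamilton's rule: n·r·B > C  ⇒  n > C/(r·B) = 0.724/(0.25·0.381) = 7.601.
The smallest integer exceeding 7.601 is 8.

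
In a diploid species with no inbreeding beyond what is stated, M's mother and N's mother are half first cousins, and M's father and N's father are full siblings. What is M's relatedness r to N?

Independent pedigree routes through distinct common ancestors add.
M and N are related in two ways: half second cousins through their mothers (r = 1/64) and first cousins through their fathers (r = 1/8).
r = 1/64 + 1/8 = 0.140625.

0.140625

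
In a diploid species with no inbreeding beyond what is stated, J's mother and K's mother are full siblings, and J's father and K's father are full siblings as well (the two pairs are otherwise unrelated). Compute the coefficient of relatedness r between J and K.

0.25

Independent pedigree routes through distinct common ancestors add.
J and K are related in two ways: first cousins through their mothers (r = 1/8) and first cousins through their fathers (r = 1/8) — i.e. double first cousins.
r = 1/8 + 1/8 = 0.25.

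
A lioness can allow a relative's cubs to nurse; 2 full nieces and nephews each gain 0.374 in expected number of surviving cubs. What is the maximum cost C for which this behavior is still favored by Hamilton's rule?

0.187

r to a full niece or nephew = 0.25 (full aunt/uncle↔niece/nephew: two paths of length 3 through the shared grandparent pair: r = 2·(1/2)^3 = 1/4).
Hamilton's rule: n·r·B > C, so the trait is favored while C < n·r·B = 2·0.25·0.374 = 0.187.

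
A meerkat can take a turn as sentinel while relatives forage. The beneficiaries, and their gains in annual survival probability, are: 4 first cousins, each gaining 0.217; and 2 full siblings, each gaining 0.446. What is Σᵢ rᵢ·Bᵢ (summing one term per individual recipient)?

r to a first cousin = 1/8 (first cousins share one grandparent pair — two paths of length 4: r = 2·(1/2)^4 = 1/8).
r to a full sibling = 0.5 (full sibs share both parents — two paths of length 2: r = 2·(1/2)^2 = 1/2).
Summing one r·B term per recipient: 4·0.125·0.217 + 2·0.5·0.446 = 0.5545.

0.5545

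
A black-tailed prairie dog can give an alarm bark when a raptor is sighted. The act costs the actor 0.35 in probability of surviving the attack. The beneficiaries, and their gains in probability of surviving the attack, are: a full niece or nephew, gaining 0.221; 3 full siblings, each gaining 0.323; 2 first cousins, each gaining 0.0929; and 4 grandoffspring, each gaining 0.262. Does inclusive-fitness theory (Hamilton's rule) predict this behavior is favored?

Yes

Hamilton's rule: the trait is favored when the sum of r·B over every recipient exceeds the actor's cost C.
r to a full niece or nephew = 1/4 (full aunt/uncle↔niece/nephew: two paths of length 3 through the shared grandparent pair: r = 2·(1/2)^3 = 1/4).
r to a full sibling = 1/2 (full sibs share both parents — two paths of length 2: r = 2·(1/2)^2 = 1/2).
r to a first cousin = 0.125 (first cousins share one grandparent pair — two paths of length 4: r = 2·(1/2)^4 = 1/8).
r to a grandoffspring = 1/4 (two parent–offspring links: r = (1/2)^2 = 1/4).
Summing one r·B term per recipient: 1·0.25·0.221 + 3·0.5·0.323 + 2·0.125·0.0929 + 4·0.25·0.262 = 0.824975.
0.824975 > 0.35: the indirect benefit exceeds the cost.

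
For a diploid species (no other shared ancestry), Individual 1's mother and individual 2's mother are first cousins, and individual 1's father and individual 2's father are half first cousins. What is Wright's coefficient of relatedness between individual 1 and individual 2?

Wright's path rule: contributions from independent ancestry routes add.
Individual 1 and individual 2 are related in two ways: second cousins through their mothers (r = 1/32) and half second cousins through their fathers (r = 1/64).
r = 1/32 + 1/64 = 0.046875.

0.046875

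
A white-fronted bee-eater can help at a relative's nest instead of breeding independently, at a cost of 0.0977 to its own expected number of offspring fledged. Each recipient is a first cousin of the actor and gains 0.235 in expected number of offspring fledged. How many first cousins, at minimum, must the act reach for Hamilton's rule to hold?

r to a first cousin = 1/8 (first cousins share one grandparent pair — two paths of length 4: r = 2·(1/2)^4 = 1/8).
Hamilton's rule: n·r·B > C  ⇒  n > C/(r·B) = 0.0977/(0.125·0.235) = 3.326.
The smallest integer exceeding 3.326 is 4.

4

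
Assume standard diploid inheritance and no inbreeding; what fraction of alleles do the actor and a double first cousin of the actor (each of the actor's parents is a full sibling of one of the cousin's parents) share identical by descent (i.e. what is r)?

Each parent–offspring link contributes a factor of 1/2, and independent paths through distinct common ancestors add.
Double first cousins share both grandparent pairs — four paths of length 4: r = 4·(1/2)^4 = 1/4.

0.25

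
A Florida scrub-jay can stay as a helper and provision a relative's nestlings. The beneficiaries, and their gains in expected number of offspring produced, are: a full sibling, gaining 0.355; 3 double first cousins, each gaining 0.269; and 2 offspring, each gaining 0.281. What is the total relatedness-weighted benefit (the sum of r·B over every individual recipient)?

0.66025

r to a full sibling = 1/2 (full sibs share both parents — two paths of length 2: r = 2·(1/2)^2 = 1/2).
r to a double first cousin = 0.25 (double first cousins share both grandparent pairs — four paths of length 4: r = 4·(1/2)^4 = 1/4).
r to an offspring = 1/2 (one parent–offspring link: r = (1/2)^1 = 1/2).
Summing one r·B term per recipient: 1·0.5·0.355 + 3·0.25·0.269 + 2·0.5·0.281 = 0.66025.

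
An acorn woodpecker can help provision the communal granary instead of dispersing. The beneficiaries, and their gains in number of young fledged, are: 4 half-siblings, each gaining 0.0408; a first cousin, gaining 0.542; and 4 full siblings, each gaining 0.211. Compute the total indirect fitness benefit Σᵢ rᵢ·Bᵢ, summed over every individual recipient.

r to a half-sibling = 1/4 (half-sibs share one parent — one path of length 2: r = (1/2)^2 = 1/4).
r to a first cousin = 1/8 (first cousins share one grandparent pair — two paths of length 4: r = 2·(1/2)^4 = 1/8).
r to a full sibling = 1/2 (full sibs share both parents — two paths of length 2: r = 2·(1/2)^2 = 1/2).
Summing one r·B term per recipient: 4·0.25·0.0408 + 1·0.125·0.542 + 4·0.5·0.211 = 0.53055.

0.53055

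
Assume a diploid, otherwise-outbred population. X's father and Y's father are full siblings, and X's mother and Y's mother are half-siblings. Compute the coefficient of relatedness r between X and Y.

0.1875

With two independent routes of shared ancestry, r is the sum of the two contributions.
X and Y are related in two ways: first cousins through their fathers (r = 1/8) and half first cousins through their mothers (r = 1/16).
r = 1/8 + 1/16 = 3/16 = 0.1875.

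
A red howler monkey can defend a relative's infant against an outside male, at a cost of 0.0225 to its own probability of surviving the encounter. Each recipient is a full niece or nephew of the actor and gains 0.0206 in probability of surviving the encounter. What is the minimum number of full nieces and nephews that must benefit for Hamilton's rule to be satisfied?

5

r to a full niece or nephew = 0.25 (full aunt/uncle↔niece/nephew: two paths of length 3 through the shared grandparent pair: r = 2·(1/2)^3 = 1/4).
Hamilton's rule: n·r·B > C  ⇒  n > C/(r·B) = 0.0225/(0.25·0.0206) = 4.369.
The smallest integer exceeding 4.369 is 5.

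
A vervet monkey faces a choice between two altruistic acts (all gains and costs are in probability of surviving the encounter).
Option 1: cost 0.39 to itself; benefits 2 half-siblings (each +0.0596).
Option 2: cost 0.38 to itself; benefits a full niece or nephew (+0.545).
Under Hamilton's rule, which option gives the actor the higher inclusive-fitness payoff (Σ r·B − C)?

Option 1: r to a half-sibling = 0.25.
Option 1: Σ r·B − C = (2·0.25·0.0596) − 0.39 = -0.3602.
Option 2: r to a full niece or nephew = 0.25.
Option 2: Σ r·B − C = (1·0.25·0.545) − 0.38 = -0.24375.
Option 2 has the higher net inclusive-fitness payoff.

Option 2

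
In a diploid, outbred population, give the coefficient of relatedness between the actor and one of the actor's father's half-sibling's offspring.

Each parent–offspring link contributes a factor of 1/2, and independent paths through distinct common ancestors add.
Half first cousins share one grandparent — one path of length 4: r = (1/2)^4 = 1/16.

0.0625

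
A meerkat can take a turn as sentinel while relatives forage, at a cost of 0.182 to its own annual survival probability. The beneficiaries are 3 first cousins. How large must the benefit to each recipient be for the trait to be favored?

r to a first cousin = 0.125 (first cousins share one grandparent pair — two paths of length 4: r = 2·(1/2)^4 = 1/8).
Hamilton's rule with n recipients of equal r: n·r·B > C, so B > C/(n·r) = 0.182/(3·0.125) = 0.4853.

0.4853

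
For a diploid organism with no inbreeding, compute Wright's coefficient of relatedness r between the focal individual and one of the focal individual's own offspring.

Each parent–offspring link contributes a factor of 1/2, and independent paths through distinct common ancestors add.
One parent–offspring link: r = (1/2)^1 = 1/2.

0.5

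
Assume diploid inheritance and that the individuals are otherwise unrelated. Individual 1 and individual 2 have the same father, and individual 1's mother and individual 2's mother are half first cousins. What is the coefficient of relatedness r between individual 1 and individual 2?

With two independent routes of shared ancestry, r is the sum of the two contributions.
Individual 1 and individual 2 are related in two ways: half-sibs through their shared father (r = 1/4) and half second cousins through their mothers (r = 1/64).
r = 1/4 + 1/64 = 17/64 = 0.265625.

0.265625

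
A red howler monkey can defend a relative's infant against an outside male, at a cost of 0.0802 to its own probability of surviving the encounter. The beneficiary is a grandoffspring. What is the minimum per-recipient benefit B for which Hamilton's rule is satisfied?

r to a grandoffspring = 0.25 (two parent–offspring links: r = (1/2)^2 = 1/4).
Hamilton's rule with n recipients of equal r: n·r·B > C, so B > C/(n·r) = 0.0802/(1·0.25) = 0.3208.

0.3208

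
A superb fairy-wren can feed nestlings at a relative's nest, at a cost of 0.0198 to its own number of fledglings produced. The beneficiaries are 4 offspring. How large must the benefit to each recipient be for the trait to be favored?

r to an offspring = 0.5 (one parent–offspring link: r = (1/2)^1 = 1/2).
Hamilton's rule with n recipients of equal r: n·r·B > C, so B > C/(n·r) = 0.0198/(4·0.5) = 0.0099.

0.0099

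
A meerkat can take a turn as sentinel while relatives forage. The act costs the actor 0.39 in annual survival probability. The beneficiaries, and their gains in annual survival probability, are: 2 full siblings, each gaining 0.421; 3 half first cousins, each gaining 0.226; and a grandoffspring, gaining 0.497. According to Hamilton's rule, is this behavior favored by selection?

Yes

Hamilton's rule: the trait is favored when the sum of r·B over every recipient exceeds the actor's cost C.
r to a full sibling = 1/2 (full sibs share both parents — two paths of length 2: r = 2·(1/2)^2 = 1/2).
r to a half first cousin = 0.0625 (half first cousins share one grandparent — one path of length 4: r = (1/2)^4 = 1/16).
r to a grandoffspring = 0.25 (two parent–offspring links: r = (1/2)^2 = 1/4).
Summing one r·B term per recipient: 2·0.5·0.421 + 3·0.0625·0.226 + 1·0.25·0.497 = 0.587625.
0.587625 > 0.39: the indirect benefit exceeds the cost.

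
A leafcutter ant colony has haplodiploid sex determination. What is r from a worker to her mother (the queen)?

One meiotic link between diploid queen and diploid daughter: r = 1/2.

0.5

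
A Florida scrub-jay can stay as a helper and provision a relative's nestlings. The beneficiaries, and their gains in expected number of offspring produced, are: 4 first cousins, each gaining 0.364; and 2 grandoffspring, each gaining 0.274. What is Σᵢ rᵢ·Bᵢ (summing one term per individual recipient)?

0.319

r to a first cousin = 1/8 (first cousins share one grandparent pair — two paths of length 4: r = 2·(1/2)^4 = 1/8).
r to a grandoffspring = 1/4 (two parent–offspring links: r = (1/2)^2 = 1/4).
Summing one r·B term per recipient: 4·0.125·0.364 + 2·0.25·0.274 = 0.319.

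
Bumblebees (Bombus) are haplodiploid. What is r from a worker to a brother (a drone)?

0.25

Her haploid brother carries none of their father's genes and a random half of their mother's genome; that half matches the maternal half of her own genome with probability 1/2: r = 1/2 · 1/2 = 1/4.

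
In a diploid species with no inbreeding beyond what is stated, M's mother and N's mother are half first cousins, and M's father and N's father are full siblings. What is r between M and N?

0.140625

Wright's path rule: contributions from independent ancestry routes add.
M and N are related in two ways: half second cousins through their mothers (r = 1/64) and first cousins through their fathers (r = 1/8).
r = 1/64 + 1/8 = 0.140625.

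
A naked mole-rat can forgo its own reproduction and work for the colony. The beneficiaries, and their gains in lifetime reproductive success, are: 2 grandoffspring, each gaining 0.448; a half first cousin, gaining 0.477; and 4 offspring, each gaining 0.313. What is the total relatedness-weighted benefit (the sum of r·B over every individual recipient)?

r to a grandoffspring = 1/4 (two parent–offspring links: r = (1/2)^2 = 1/4).
r to a half first cousin = 1/16 (half first cousins share one grandparent — one path of length 4: r = (1/2)^4 = 1/16).
r to an offspring = 1/2 (one parent–offspring link: r = (1/2)^1 = 1/2).
Summing one r·B term per recipient: 2·0.25·0.448 + 1·0.0625·0.477 + 4·0.5·0.313 = 0.8798125.

0.8798125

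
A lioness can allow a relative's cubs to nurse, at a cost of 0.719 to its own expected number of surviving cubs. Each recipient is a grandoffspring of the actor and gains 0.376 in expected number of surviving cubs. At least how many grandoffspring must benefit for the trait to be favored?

8

r to a grandoffspring = 1/4 (two parent–offspring links: r = (1/2)^2 = 1/4).
Hamilton's rule: n·r·B > C  ⇒  n > C/(r·B) = 0.719/(0.25·0.376) = 7.649.
The smallest integer exceeding 7.649 is 8.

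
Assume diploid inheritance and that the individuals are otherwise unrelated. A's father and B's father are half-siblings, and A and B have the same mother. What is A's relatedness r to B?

Relatedness sums over independent paths through distinct common ancestors.
A and B are related in two ways: half first cousins through their fathers (r = 1/16) and half-sibs through their shared mother (r = 1/4).
r = 1/16 + 1/4 = 5/16 = 0.3125.

0.3125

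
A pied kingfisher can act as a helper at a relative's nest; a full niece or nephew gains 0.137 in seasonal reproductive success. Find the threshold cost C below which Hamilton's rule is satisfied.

r to a full niece or nephew = 1/4 (full aunt/uncle↔niece/nephew: two paths of length 3 through the shared grandparent pair: r = 2·(1/2)^3 = 1/4).
Hamilton's rule: n·r·B > C, so the trait is favored while C < n·r·B = 1·0.25·0.137 = 0.03425.

0.03425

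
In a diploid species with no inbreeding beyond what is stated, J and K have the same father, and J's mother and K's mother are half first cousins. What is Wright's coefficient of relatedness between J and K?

Relatedness sums over independent paths through distinct common ancestors.
J and K are related in two ways: half-sibs through their shared father (r = 1/4) and half second cousins through their mothers (r = 1/64).
r = 1/4 + 1/64 = 17/64 = 0.265625.

0.265625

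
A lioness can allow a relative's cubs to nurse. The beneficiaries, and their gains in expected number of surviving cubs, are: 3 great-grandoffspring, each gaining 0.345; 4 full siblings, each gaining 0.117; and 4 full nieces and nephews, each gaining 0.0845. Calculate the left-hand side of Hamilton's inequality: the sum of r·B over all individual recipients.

0.447875

r to a great-grandoffspring = 0.125 (three parent–offspring links: r = (1/2)^3 = 1/8).
r to a full sibling = 0.5 (full sibs share both parents — two paths of length 2: r = 2·(1/2)^2 = 1/2).
r to a full niece or nephew = 1/4 (full aunt/uncle↔niece/nephew: two paths of length 3 through the shared grandparent pair: r = 2·(1/2)^3 = 1/4).
Summing one r·B term per recipient: 3·0.125·0.345 + 4·0.5·0.117 + 4·0.25·0.0845 = 0.447875.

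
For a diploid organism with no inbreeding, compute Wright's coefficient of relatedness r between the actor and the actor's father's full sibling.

Each parent–offspring link contributes a factor of 1/2, and independent paths through distinct common ancestors add.
Full aunt/uncle↔niece/nephew: two paths of length 3 through the shared grandparent pair: r = 2·(1/2)^3 = 1/4.

0.25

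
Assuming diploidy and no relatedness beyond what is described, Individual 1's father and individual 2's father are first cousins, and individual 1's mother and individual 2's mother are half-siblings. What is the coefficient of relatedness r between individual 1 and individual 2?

0.09375

With two independent routes of shared ancestry, r is the sum of the two contributions.
Individual 1 and individual 2 are related in two ways: second cousins through their fathers (r = 1/32) and half first cousins through their mothers (r = 1/16).
r = 1/32 + 1/16 = 0.09375.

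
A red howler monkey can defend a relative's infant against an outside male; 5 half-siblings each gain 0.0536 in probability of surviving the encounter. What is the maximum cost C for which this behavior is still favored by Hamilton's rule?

r to a half-sibling = 0.25 (half-sibs share one parent — one path of length 2: r = (1/2)^2 = 1/4).
Hamilton's rule: n·r·B > C, so the trait is favored while C < n·r·B = 5·0.25·0.0536 = 0.067.

0.067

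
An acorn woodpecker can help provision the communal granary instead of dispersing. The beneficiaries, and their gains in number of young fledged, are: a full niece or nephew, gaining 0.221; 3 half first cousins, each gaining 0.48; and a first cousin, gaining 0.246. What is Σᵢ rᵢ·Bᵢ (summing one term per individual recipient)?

r to a full niece or nephew = 0.25 (full aunt/uncle↔niece/nephew: two paths of length 3 through the shared grandparent pair: r = 2·(1/2)^3 = 1/4).
r to a half first cousin = 1/16 (half first cousins share one grandparent — one path of length 4: r = (1/2)^4 = 1/16).
r to a first cousin = 0.125 (first cousins share one grandparent pair — two paths of length 4: r = 2·(1/2)^4 = 1/8).
Summing one r·B term per recipient: 1·0.25·0.221 + 3·0.0625·0.48 + 1·0.125·0.246 = 0.176.

0.176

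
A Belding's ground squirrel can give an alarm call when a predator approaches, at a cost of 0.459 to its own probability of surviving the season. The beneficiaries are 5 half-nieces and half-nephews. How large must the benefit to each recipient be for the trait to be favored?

r to a half-niece or half-nephew = 1/8 (half-aunt/uncle↔niece/nephew: one path of length 3: r = (1/2)^3 = 1/8).
Hamilton's rule with n recipients of equal r: n·r·B > C, so B > C/(n·r) = 0.459/(5·0.125) = 0.7344.

0.7344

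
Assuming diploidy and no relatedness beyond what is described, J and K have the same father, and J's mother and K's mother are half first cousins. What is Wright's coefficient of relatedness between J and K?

0.265625

With two independent routes of shared ancestry, r is the sum of the two contributions.
J and K are related in two ways: half-sibs through their shared father (r = 1/4) and half second cousins through their mothers (r = 1/64).
r = 1/4 + 1/64 = 0.265625.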